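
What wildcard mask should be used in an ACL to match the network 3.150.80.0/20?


Subnet mask: 255.255.240.0
Wildcard = 255.255.255.255 - subnet mask
255 - 255 = 0
255 - 255 = 0
255 - 240 = 15
255 - 0 = 255
Wildcard: 0.0.15.255


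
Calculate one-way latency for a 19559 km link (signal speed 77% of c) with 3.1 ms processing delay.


Speed = 0.77 * 3e5 km/s = 231000 km/s
Propagation delay = 19559 / 231000 = 0.0847 s = 84.671 ms
Processing delay = 3.1 ms
Total one-way latency = 87.771 ms


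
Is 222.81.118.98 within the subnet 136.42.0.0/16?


Subnet network: 136.42.0.0
Test IP AND mask: 222.81.0.0
No, 222.81.118.98 is not in 136.42.0.0/16


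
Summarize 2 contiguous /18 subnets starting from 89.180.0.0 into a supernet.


Original prefix: /18
Number of subnets: 2 = 2^1
New prefix = 18 - 1 = 17
Supernet: 89.180.0.0/17


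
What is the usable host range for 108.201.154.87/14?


Network: 108.200.0.0
Broadcast: 108.203.255.255
First usable = network + 1
Last usable = broadcast - 1
Range: 108.200.0.1 to 108.203.255.254


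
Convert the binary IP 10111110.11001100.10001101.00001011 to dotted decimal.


10111110 = 190
11001100 = 204
10001101 = 141
00001011 = 11
IP: 190.204.141.11


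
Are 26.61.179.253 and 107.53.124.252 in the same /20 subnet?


Mask: 255.255.240.0
26.61.179.253 AND mask = 26.61.176.0
107.53.124.252 AND mask = 107.53.112.0
No, different subnets (26.61.176.0 vs 107.53.112.0)


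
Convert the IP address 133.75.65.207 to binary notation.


133 = 10000101
75 = 01001011
65 = 01000001
207 = 11001111
Binary: 10000101.01001011.01000001.11001111


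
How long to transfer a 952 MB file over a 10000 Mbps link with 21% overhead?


Effective throughput = 10000 * (1 - 21/100) = 7900 Mbps
File size in Mb = 952 * 8 = 7616 Mb
Time = 7616 / 7900
Time = 0.9641 seconds


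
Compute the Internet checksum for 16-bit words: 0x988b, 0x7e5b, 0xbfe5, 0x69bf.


Sum all words (with carry folding):
+ 0x988b = 0x988b
+ 0x7e5b = 0x16e7
+ 0xbfe5 = 0xd6cc
+ 0x69bf = 0x408c
One's complement: ~0x408c
Checksum = 0xbf73


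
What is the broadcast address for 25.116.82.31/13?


Network: 25.112.0.0/13
Host bits = 19
Set all host bits to 1:
Broadcast: 25.119.255.255


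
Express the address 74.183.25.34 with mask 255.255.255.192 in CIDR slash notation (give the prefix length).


Binary: 11111111.11111111.11111111.11000000
Count leading 1s
Prefix: /26


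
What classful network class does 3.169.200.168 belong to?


First octet: 3
Binary: 00000011
0xxxxxxx -> Class A (1-126)
Class A, default mask 255.0.0.0 (/8)


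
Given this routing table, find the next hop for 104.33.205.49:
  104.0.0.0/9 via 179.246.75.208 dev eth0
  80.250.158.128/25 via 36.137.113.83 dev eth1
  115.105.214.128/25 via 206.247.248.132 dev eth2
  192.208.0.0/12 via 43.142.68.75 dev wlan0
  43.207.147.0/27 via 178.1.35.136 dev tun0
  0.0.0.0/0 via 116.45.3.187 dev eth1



Longest prefix match for 104.33.205.49:
  /9 104.0.0.0: MATCH
  /25 80.250.158.128: no
  /25 115.105.214.128: no
  /12 192.208.0.0: no
  /27 43.207.147.0: no
  /0 0.0.0.0: MATCH
Selected: next-hop 179.246.75.208 via eth0 (matched /9)


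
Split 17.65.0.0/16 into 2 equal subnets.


New prefix = 16 + 1 = 17
Each subnet has 32768 addresses
  17.65.0.0/17
  17.65.128.0/17
Subnets: 17.65.0.0/17, 17.65.128.0/17


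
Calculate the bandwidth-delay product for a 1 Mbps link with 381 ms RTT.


BDP = bandwidth * RTT
= 1 Mbps * 381 ms
= 1 * 1e6 * 381 / 1000 bits
= 381000 bits
= 47625 bytes
= 46.5088 KB
BDP = 381000 bits (47625 bytes)


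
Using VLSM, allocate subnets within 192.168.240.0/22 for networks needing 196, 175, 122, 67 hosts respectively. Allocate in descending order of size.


196 hosts -> /24 (254 usable): 192.168.240.0/24
175 hosts -> /24 (254 usable): 192.168.241.0/24
122 hosts -> /25 (126 usable): 192.168.242.0/25
67 hosts -> /25 (126 usable): 192.168.242.128/25
Allocation: 192.168.240.0/24 (196 hosts, 254 usable); 192.168.241.0/24 (175 hosts, 254 usable); 192.168.242.0/25 (122 hosts, 126 usable); 192.168.242.128/25 (67 hosts, 126 usable)


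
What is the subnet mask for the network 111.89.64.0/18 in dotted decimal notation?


/18 means 18 network bits, 14 host bits
Binary: 11111111111111111100000000000000
Mask: 255.255.192.0


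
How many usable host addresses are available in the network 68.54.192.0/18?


Host bits = 32 - 18 = 14
Total addresses = 2^14 = 16384
Usable = total - 2 (network and broadcast)
Usable hosts: 16382


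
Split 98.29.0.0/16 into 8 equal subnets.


New prefix = 16 + 3 = 19
Each subnet has 8192 addresses
  98.29.0.0/19
  98.29.32.0/19
  98.29.64.0/19
  98.29.96.0/19
  98.29.128.0/19
  98.29.160.0/19
  98.29.192.0/19
  98.29.224.0/19
Subnets: 98.29.0.0/19, 98.29.32.0/19, 98.29.64.0/19, 98.29.96.0/19, 98.29.128.0/19, 98.29.160.0/19, 98.29.192.0/19, 98.29.224.0/19


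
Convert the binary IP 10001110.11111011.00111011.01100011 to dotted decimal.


10001110 = 142
11111011 = 251
00111011 = 59
01100011 = 99
IP: 142.251.59.99


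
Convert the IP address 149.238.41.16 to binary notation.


149 = 10010101
238 = 11101110
41 = 00101001
16 = 00010000
Binary: 10010101.11101110.00101001.00010000


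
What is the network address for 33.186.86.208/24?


IP:   00100001.10111010.01010110.11010000
Mask: 11111111.11111111.11111111.00000000
AND operation:
Net:  00100001.10111010.01010110.00000000
Network: 33.186.86.0/24


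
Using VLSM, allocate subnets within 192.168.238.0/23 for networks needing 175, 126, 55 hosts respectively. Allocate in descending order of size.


175 hosts -> /24 (254 usable): 192.168.238.0/24
126 hosts -> /25 (126 usable): 192.168.239.0/25
55 hosts -> /26 (62 usable): 192.168.239.128/26
Allocation: 192.168.238.0/24 (175 hosts, 254 usable); 192.168.239.0/25 (126 hosts, 126 usable); 192.168.239.128/26 (55 hosts, 62 usable)


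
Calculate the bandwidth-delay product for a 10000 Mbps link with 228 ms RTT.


BDP = bandwidth * RTT
= 10000 Mbps * 228 ms
= 10000 * 1e6 * 228 / 1000 bits
= 2280000000 bits
= 285000000 bytes
= 278320.3125 KB
BDP = 2280000000 bits (285000000 bytes)


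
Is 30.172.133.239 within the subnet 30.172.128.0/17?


Subnet network: 30.172.128.0
Test IP AND mask: 30.172.128.0
Yes, 30.172.133.239 is in 30.172.128.0/17


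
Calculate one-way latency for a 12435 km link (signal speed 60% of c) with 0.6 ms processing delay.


Speed = 0.6 * 3e5 km/s = 180000 km/s
Propagation delay = 12435 / 180000 = 0.0691 s = 69.0833 ms
Processing delay = 0.6 ms
Total one-way latency = 69.6833 ms


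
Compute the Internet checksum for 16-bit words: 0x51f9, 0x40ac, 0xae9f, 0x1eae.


Sum all words (with carry folding):
+ 0x51f9 = 0x51f9
+ 0x40ac = 0x92a5
+ 0xae9f = 0x4145
+ 0x1eae = 0x5ff3
One's complement: ~0x5ff3
Checksum = 0xa00c


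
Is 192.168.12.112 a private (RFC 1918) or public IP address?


RFC 1918 private ranges:
  10.0.0.0/8 (10.0.0.0 - 10.255.255.255)
  172.16.0.0/12 (172.16.0.0 - 172.31.255.255)
  192.168.0.0/16 (192.168.0.0 - 192.168.255.255)
Private (in 192.168.0.0/16)


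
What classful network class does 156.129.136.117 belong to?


First octet: 156
Binary: 10011100
10xxxxxx -> Class B (128-191)
Class B, default mask 255.255.0.0 (/16)


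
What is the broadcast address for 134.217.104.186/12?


Network: 134.208.0.0/12
Host bits = 20
Set all host bits to 1:
Broadcast: 134.223.255.255


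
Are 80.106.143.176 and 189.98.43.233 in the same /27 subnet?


Mask: 255.255.255.224
80.106.143.176 AND mask = 80.106.143.160
189.98.43.233 AND mask = 189.98.43.224
No, different subnets (80.106.143.160 vs 189.98.43.224)


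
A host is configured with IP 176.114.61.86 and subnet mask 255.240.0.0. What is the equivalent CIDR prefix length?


Binary: 11111111.11110000.00000000.00000000
Count leading 1s
Prefix: /12


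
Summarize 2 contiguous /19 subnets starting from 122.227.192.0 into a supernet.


Original prefix: /19
Number of subnets: 2 = 2^1
New prefix = 19 - 1 = 18
Supernet: 122.227.192.0/18


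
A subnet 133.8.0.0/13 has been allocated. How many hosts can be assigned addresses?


Host bits = 32 - 13 = 19
Total addresses = 2^19 = 524288
Usable = total - 2 (network and broadcast)
Usable hosts: 524286


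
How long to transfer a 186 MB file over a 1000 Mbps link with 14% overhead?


Effective throughput = 1000 * (1 - 14/100) = 860 Mbps
File size in Mb = 186 * 8 = 1488 Mb
Time = 1488 / 860
Time = 1.7302 seconds


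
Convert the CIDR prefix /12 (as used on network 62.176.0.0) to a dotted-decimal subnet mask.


/12 means 12 network bits, 20 host bits
Binary: 11111111111100000000000000000000
Mask: 255.240.0.0


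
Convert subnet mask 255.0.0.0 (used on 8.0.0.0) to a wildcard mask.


Subnet mask: 255.0.0.0
Wildcard = 255.255.255.255 - subnet mask
255 - 255 = 0
255 - 0 = 255
255 - 0 = 255
255 - 0 = 255
Wildcard: 0.255.255.255


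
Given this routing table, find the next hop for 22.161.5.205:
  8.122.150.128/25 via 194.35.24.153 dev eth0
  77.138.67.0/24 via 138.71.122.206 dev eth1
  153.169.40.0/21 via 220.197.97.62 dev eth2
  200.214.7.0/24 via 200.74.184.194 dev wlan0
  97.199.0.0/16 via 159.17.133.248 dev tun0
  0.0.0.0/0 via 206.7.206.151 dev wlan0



Longest prefix match for 22.161.5.205:
  /25 8.122.150.128: no
  /24 77.138.67.0: no
  /21 153.169.40.0: no
  /24 200.214.7.0: no
  /16 97.199.0.0: no
  /0 0.0.0.0: MATCH
Selected: next-hop 206.7.206.151 via wlan0 (matched /0)


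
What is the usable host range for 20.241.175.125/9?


Network: 20.128.0.0
Broadcast: 20.255.255.255
First usable = network + 1
Last usable = broadcast - 1
Range: 20.128.0.1 to 20.255.255.254


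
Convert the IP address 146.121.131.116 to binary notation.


146 = 10010010
121 = 01111001
131 = 10000011
116 = 01110100
Binary: 10010010.01111001.10000011.01110100


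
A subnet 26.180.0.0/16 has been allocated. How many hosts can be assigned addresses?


Host bits = 32 - 16 = 16
Total addresses = 2^16 = 65536
Usable = total - 2 (network and broadcast)
Usable hosts: 65534


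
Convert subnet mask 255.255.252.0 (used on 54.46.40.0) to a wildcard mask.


Subnet mask: 255.255.252.0
Wildcard = 255.255.255.255 - subnet mask
255 - 255 = 0
255 - 255 = 0
255 - 252 = 3
255 - 0 = 255
Wildcard: 0.0.3.255


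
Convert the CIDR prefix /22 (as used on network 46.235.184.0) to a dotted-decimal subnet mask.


/22 means 22 network bits, 10 host bits
Binary: 11111111111111111111110000000000
Mask: 255.255.252.0


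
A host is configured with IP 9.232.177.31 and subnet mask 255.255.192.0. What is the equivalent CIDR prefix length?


Binary: 11111111.11111111.11000000.00000000
Count leading 1s
Prefix: /18


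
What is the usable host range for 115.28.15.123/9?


Network: 115.0.0.0
Broadcast: 115.127.255.255
First usable = network + 1
Last usable = broadcast - 1
Range: 115.0.0.1 to 115.127.255.254


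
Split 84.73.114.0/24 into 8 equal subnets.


New prefix = 24 + 3 = 27
Each subnet has 32 addresses
  84.73.114.0/27
  84.73.114.32/27
  84.73.114.64/27
  84.73.114.96/27
  84.73.114.128/27
  84.73.114.160/27
  84.73.114.192/27
  84.73.114.224/27
Subnets: 84.73.114.0/27, 84.73.114.32/27, 84.73.114.64/27, 84.73.114.96/27, 84.73.114.128/27, 84.73.114.160/27, 84.73.114.192/27, 84.73.114.224/27


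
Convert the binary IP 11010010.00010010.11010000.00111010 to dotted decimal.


11010010 = 210
00010010 = 18
11010000 = 208
00111010 = 58
IP: 210.18.208.58


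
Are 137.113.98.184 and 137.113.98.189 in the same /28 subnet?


Mask: 255.255.255.240
137.113.98.184 AND mask = 137.113.98.176
137.113.98.189 AND mask = 137.113.98.176
Yes, same subnet (137.113.98.176)


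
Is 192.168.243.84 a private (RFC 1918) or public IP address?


RFC 1918 private ranges:
  10.0.0.0/8 (10.0.0.0 - 10.255.255.255)
  172.16.0.0/12 (172.16.0.0 - 172.31.255.255)
  192.168.0.0/16 (192.168.0.0 - 192.168.255.255)
Private (in 192.168.0.0/16)


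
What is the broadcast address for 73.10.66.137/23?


Network: 73.10.66.0/23
Host bits = 9
Set all host bits to 1:
Broadcast: 73.10.67.255


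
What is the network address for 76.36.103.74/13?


IP:   01001100.00100100.01100111.01001010
Mask: 11111111.11111000.00000000.00000000
AND operation:
Net:  01001100.00100000.00000000.00000000
Network: 76.32.0.0/13


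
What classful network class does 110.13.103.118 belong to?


First octet: 110
Binary: 01101110
0xxxxxxx -> Class A (1-126)
Class A, default mask 255.0.0.0 (/8)


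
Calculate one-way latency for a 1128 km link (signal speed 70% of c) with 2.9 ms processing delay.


Speed = 0.7 * 3e5 km/s = 210000 km/s
Propagation delay = 1128 / 210000 = 0.0054 s = 5.3714 ms
Processing delay = 2.9 ms
Total one-way latency = 8.2714 ms


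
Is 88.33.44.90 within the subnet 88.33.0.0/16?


Subnet network: 88.33.0.0
Test IP AND mask: 88.33.0.0
Yes, 88.33.44.90 is in 88.33.0.0/16


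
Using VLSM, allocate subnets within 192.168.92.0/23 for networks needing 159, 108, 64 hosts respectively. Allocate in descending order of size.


159 hosts -> /24 (254 usable): 192.168.92.0/24
108 hosts -> /25 (126 usable): 192.168.93.0/25
64 hosts -> /25 (126 usable): 192.168.93.128/25
Allocation: 192.168.92.0/24 (159 hosts, 254 usable); 192.168.93.0/25 (108 hosts, 126 usable); 192.168.93.128/25 (64 hosts, 126 usable)


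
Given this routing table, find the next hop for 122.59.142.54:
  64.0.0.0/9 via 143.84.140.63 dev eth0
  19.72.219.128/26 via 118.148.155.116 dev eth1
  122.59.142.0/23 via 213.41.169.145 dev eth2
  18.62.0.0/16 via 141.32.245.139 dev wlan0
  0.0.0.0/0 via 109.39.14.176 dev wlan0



Longest prefix match for 122.59.142.54:
  /9 64.0.0.0: no
  /26 19.72.219.128: no
  /23 122.59.142.0: MATCH
  /16 18.62.0.0: no
  /0 0.0.0.0: MATCH
Selected: next-hop 213.41.169.145 via eth2 (matched /23)


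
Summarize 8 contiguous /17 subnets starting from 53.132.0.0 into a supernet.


Original prefix: /17
Number of subnets: 8 = 2^3
New prefix = 17 - 3 = 14
Supernet: 53.132.0.0/14


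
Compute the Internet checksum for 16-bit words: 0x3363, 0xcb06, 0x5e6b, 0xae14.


Sum all words (with carry folding):
+ 0x3363 = 0x3363
+ 0xcb06 = 0xfe69
+ 0x5e6b = 0x5cd5
+ 0xae14 = 0x0aea
One's complement: ~0x0aea
Checksum = 0xf515


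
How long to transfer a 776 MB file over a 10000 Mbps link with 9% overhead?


Effective throughput = 10000 * (1 - 9/100) = 9100 Mbps
File size in Mb = 776 * 8 = 6208 Mb
Time = 6208 / 9100
Time = 0.6822 seconds


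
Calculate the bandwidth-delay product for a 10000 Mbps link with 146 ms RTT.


BDP = bandwidth * RTT
= 10000 Mbps * 146 ms
= 10000 * 1e6 * 146 / 1000 bits
= 1460000000 bits
= 182500000 bytes
= 178222.6562 KB
BDP = 1460000000 bits (182500000 bytes)


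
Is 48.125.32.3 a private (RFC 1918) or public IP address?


RFC 1918 private ranges:
  10.0.0.0/8 (10.0.0.0 - 10.255.255.255)
  172.16.0.0/12 (172.16.0.0 - 172.31.255.255)
  192.168.0.0/16 (192.168.0.0 - 192.168.255.255)
Public (not in any RFC 1918 range)


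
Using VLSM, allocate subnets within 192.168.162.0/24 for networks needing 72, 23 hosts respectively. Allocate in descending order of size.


72 hosts -> /25 (126 usable): 192.168.162.0/25
23 hosts -> /27 (30 usable): 192.168.162.128/27
Allocation: 192.168.162.0/25 (72 hosts, 126 usable); 192.168.162.128/27 (23 hosts, 30 usable)


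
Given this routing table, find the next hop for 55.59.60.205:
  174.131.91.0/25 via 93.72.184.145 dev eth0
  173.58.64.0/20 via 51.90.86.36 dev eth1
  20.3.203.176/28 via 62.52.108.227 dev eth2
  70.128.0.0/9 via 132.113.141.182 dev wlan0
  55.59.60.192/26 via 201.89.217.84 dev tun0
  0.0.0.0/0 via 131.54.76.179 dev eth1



Longest prefix match for 55.59.60.205:
  /25 174.131.91.0: no
  /20 173.58.64.0: no
  /28 20.3.203.176: no
  /9 70.128.0.0: no
  /26 55.59.60.192: MATCH
  /0 0.0.0.0: MATCH
Selected: next-hop 201.89.217.84 via tun0 (matched /26)


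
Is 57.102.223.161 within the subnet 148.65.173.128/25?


Subnet network: 148.65.173.128
Test IP AND mask: 57.102.223.128
No, 57.102.223.161 is not in 148.65.173.128/25


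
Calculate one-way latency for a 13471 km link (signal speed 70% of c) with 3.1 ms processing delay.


Speed = 0.7 * 3e5 km/s = 210000 km/s
Propagation delay = 13471 / 210000 = 0.0641 s = 64.1476 ms
Processing delay = 3.1 ms
Total one-way latency = 67.2476 ms


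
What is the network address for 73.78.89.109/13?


IP:   01001001.01001110.01011001.01101101
Mask: 11111111.11111000.00000000.00000000
AND operation:
Net:  01001001.01001000.00000000.00000000
Network: 73.72.0.0/13


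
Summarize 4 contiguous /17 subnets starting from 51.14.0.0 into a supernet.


Original prefix: /17
Number of subnets: 4 = 2^2
New prefix = 17 - 2 = 15
Supernet: 51.14.0.0/15


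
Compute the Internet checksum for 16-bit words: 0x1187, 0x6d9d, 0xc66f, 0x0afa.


Sum all words (with carry folding):
+ 0x1187 = 0x1187
+ 0x6d9d = 0x7f24
+ 0xc66f = 0x4594
+ 0x0afa = 0x508e
One's complement: ~0x508e
Checksum = 0xaf71


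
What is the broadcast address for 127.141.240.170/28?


Network: 127.141.240.160/28
Host bits = 4
Set all host bits to 1:
Broadcast: 127.141.240.175


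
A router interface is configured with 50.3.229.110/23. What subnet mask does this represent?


/23 means 23 network bits, 9 host bits
Binary: 11111111111111111111111000000000
Mask: 255.255.254.0


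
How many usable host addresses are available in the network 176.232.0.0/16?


Host bits = 32 - 16 = 16
Total addresses = 2^16 = 65536
Usable = total - 2 (network and broadcast)
Usable hosts: 65534


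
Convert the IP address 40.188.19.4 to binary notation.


40 = 00101000
188 = 10111100
19 = 00010011
4 = 00000100
Binary: 00101000.10111100.00010011.00000100


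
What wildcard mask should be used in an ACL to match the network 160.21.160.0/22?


Subnet mask: 255.255.252.0
Wildcard = 255.255.255.255 - subnet mask
255 - 255 = 0
255 - 255 = 0
255 - 252 = 3
255 - 0 = 255
Wildcard: 0.0.3.255


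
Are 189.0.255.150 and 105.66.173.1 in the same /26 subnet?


Mask: 255.255.255.192
189.0.255.150 AND mask = 189.0.255.128
105.66.173.1 AND mask = 105.66.173.0
No, different subnets (189.0.255.128 vs 105.66.173.0)


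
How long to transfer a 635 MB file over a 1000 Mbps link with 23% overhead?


Effective throughput = 1000 * (1 - 23/100) = 770 Mbps
File size in Mb = 635 * 8 = 5080 Mb
Time = 5080 / 770
Time = 6.5974 seconds


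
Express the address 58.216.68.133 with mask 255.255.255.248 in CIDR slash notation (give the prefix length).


Binary: 11111111.11111111.11111111.11111000
Count leading 1s
Prefix: /29


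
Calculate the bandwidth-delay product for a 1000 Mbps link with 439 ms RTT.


BDP = bandwidth * RTT
= 1000 Mbps * 439 ms
= 1000 * 1e6 * 439 / 1000 bits
= 439000000 bits
= 54875000 bytes
= 53588.8672 KB
BDP = 439000000 bits (54875000 bytes)


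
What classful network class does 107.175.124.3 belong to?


First octet: 107
Binary: 01101011
0xxxxxxx -> Class A (1-126)
Class A, default mask 255.0.0.0 (/8)


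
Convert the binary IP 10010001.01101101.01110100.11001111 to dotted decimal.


10010001 = 145
01101101 = 109
01110100 = 116
11001111 = 207
IP: 145.109.116.207


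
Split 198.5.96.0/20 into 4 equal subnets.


New prefix = 20 + 2 = 22
Each subnet has 1024 addresses
  198.5.96.0/22
  198.5.100.0/22
  198.5.104.0/22
  198.5.108.0/22
Subnets: 198.5.96.0/22, 198.5.100.0/22, 198.5.104.0/22, 198.5.108.0/22


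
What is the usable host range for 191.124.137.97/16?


Network: 191.124.0.0
Broadcast: 191.124.255.255
First usable = network + 1
Last usable = broadcast - 1
Range: 191.124.0.1 to 191.124.255.254


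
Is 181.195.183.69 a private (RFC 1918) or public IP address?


RFC 1918 private ranges:
  10.0.0.0/8 (10.0.0.0 - 10.255.255.255)
  172.16.0.0/12 (172.16.0.0 - 172.31.255.255)
  192.168.0.0/16 (192.168.0.0 - 192.168.255.255)
Public (not in any RFC 1918 range)


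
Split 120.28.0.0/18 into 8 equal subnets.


New prefix = 18 + 3 = 21
Each subnet has 2048 addresses
  120.28.0.0/21
  120.28.8.0/21
  120.28.16.0/21
  120.28.24.0/21
  120.28.32.0/21
  120.28.40.0/21
  120.28.48.0/21
  120.28.56.0/21
Subnets: 120.28.0.0/21, 120.28.8.0/21, 120.28.16.0/21, 120.28.24.0/21, 120.28.32.0/21, 120.28.40.0/21, 120.28.48.0/21, 120.28.56.0/21


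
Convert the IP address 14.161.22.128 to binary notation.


14 = 00001110
161 = 10100001
22 = 00010110
128 = 10000000
Binary: 00001110.10100001.00010110.10000000


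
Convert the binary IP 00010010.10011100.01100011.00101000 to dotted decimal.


00010010 = 18
10011100 = 156
01100011 = 99
00101000 = 40
IP: 18.156.99.40


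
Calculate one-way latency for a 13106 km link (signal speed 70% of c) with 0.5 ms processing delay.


Speed = 0.7 * 3e5 km/s = 210000 km/s
Propagation delay = 13106 / 210000 = 0.0624 s = 62.4095 ms
Processing delay = 0.5 ms
Total one-way latency = 62.9095 ms


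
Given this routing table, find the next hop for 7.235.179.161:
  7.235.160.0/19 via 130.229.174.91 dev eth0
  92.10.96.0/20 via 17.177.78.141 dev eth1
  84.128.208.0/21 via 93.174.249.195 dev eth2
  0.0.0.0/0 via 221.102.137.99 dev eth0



Longest prefix match for 7.235.179.161:
  /19 7.235.160.0: MATCH
  /20 92.10.96.0: no
  /21 84.128.208.0: no
  /0 0.0.0.0: MATCH
Selected: next-hop 130.229.174.91 via eth0 (matched /19)


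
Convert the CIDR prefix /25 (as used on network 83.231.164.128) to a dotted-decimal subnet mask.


/25 means 25 network bits, 7 host bits
Binary: 11111111111111111111111110000000
Mask: 255.255.255.128


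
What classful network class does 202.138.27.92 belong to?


First octet: 202
Binary: 11001010
110xxxxx -> Class C (192-223)
Class C, default mask 255.255.255.0 (/24)


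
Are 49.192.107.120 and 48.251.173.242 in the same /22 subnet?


Mask: 255.255.252.0
49.192.107.120 AND mask = 49.192.104.0
48.251.173.242 AND mask = 48.251.172.0
No, different subnets (49.192.104.0 vs 48.251.172.0)


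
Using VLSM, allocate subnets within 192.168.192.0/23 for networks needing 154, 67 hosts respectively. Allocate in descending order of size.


154 hosts -> /24 (254 usable): 192.168.192.0/24
67 hosts -> /25 (126 usable): 192.168.193.0/25
Allocation: 192.168.192.0/24 (154 hosts, 254 usable); 192.168.193.0/25 (67 hosts, 126 usable)


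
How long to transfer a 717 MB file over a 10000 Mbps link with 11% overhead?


Effective throughput = 10000 * (1 - 11/100) = 8900 Mbps
File size in Mb = 717 * 8 = 5736 Mb
Time = 5736 / 8900
Time = 0.6445 seconds


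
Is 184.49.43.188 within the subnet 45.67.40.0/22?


Subnet network: 45.67.40.0
Test IP AND mask: 184.49.40.0
No, 184.49.43.188 is not in 45.67.40.0/22


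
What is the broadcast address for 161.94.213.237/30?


Network: 161.94.213.236/30
Host bits = 2
Set all host bits to 1:
Broadcast: 161.94.213.239


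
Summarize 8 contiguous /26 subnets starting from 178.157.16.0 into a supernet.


Original prefix: /26
Number of subnets: 8 = 2^3
New prefix = 26 - 3 = 23
Supernet: 178.157.16.0/23


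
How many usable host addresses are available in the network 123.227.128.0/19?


Host bits = 32 - 19 = 13
Total addresses = 2^13 = 8192
Usable = total - 2 (network and broadcast)
Usable hosts: 8190


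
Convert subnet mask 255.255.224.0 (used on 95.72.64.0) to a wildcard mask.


Subnet mask: 255.255.224.0
Wildcard = 255.255.255.255 - subnet mask
255 - 255 = 0
255 - 255 = 0
255 - 224 = 31
255 - 0 = 255
Wildcard: 0.0.31.255


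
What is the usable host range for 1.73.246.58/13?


Network: 1.72.0.0
Broadcast: 1.79.255.255
First usable = network + 1
Last usable = broadcast - 1
Range: 1.72.0.1 to 1.79.255.254


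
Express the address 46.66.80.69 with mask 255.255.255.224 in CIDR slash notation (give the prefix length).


Binary: 11111111.11111111.11111111.11100000
Count leading 1s
Prefix: /27


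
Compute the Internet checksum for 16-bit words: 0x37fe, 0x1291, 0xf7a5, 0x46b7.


Sum all words (with carry folding):
+ 0x37fe = 0x37fe
+ 0x1291 = 0x4a8f
+ 0xf7a5 = 0x4235
+ 0x46b7 = 0x88ec
One's complement: ~0x88ec
Checksum = 0x7713


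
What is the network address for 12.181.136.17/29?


IP:   00001100.10110101.10001000.00010001
Mask: 11111111.11111111.11111111.11111000
AND operation:
Net:  00001100.10110101.10001000.00010000
Network: 12.181.136.16/29


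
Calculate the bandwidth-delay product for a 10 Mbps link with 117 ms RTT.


BDP = bandwidth * RTT
= 10 Mbps * 117 ms
= 10 * 1e6 * 117 / 1000 bits
= 1170000 bits
= 146250 bytes
= 142.8223 KB
BDP = 1170000 bits (146250 bytes)


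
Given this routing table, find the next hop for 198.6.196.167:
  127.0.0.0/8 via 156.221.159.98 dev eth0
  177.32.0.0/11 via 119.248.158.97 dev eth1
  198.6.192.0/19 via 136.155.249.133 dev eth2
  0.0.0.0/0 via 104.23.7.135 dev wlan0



Longest prefix match for 198.6.196.167:
  /8 127.0.0.0: no
  /11 177.32.0.0: no
  /19 198.6.192.0: MATCH
  /0 0.0.0.0: MATCH
Selected: next-hop 136.155.249.133 via eth2 (matched /19)


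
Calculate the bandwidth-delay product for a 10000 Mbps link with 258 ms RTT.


BDP = bandwidth * RTT
= 10000 Mbps * 258 ms
= 10000 * 1e6 * 258 / 1000 bits
= 2580000000 bits
= 322500000 bytes
= 314941.4062 KB
BDP = 2580000000 bits (322500000 bytes)


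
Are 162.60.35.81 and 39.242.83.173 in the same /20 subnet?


Mask: 255.255.240.0
162.60.35.81 AND mask = 162.60.32.0
39.242.83.173 AND mask = 39.242.80.0
No, different subnets (162.60.32.0 vs 39.242.80.0)


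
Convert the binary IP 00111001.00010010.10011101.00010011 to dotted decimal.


00111001 = 57
00010010 = 18
10011101 = 157
00010011 = 19
IP: 57.18.157.19


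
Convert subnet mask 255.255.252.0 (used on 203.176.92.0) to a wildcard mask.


Subnet mask: 255.255.252.0
Wildcard = 255.255.255.255 - subnet mask
255 - 255 = 0
255 - 255 = 0
255 - 252 = 3
255 - 0 = 255
Wildcard: 0.0.3.255


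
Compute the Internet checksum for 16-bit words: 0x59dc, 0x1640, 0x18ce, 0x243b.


Sum all words (with carry folding):
+ 0x59dc = 0x59dc
+ 0x1640 = 0x701c
+ 0x18ce = 0x88ea
+ 0x243b = 0xad25
One's complement: ~0xad25
Checksum = 0x52da


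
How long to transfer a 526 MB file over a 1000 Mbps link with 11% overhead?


Effective throughput = 1000 * (1 - 11/100) = 890 Mbps
File size in Mb = 526 * 8 = 4208 Mb
Time = 4208 / 890
Time = 4.7281 seconds


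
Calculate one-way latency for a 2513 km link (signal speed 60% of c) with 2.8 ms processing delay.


Speed = 0.6 * 3e5 km/s = 180000 km/s
Propagation delay = 2513 / 180000 = 0.014 s = 13.9611 ms
Processing delay = 2.8 ms
Total one-way latency = 16.7611 ms


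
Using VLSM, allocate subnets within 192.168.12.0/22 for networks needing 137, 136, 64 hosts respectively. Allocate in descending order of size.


137 hosts -> /24 (254 usable): 192.168.12.0/24
136 hosts -> /24 (254 usable): 192.168.13.0/24
64 hosts -> /25 (126 usable): 192.168.14.0/25
Allocation: 192.168.12.0/24 (137 hosts, 254 usable); 192.168.13.0/24 (136 hosts, 254 usable); 192.168.14.0/25 (64 hosts, 126 usable)


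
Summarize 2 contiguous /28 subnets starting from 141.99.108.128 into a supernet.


Original prefix: /28
Number of subnets: 2 = 2^1
New prefix = 28 - 1 = 27
Supernet: 141.99.108.128/27


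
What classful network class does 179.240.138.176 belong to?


First octet: 179
Binary: 10110011
10xxxxxx -> Class B (128-191)
Class B, default mask 255.255.0.0 (/16)


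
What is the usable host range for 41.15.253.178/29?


Network: 41.15.253.176
Broadcast: 41.15.253.183
First usable = network + 1
Last usable = broadcast - 1
Range: 41.15.253.177 to 41.15.253.182


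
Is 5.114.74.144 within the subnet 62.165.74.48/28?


Subnet network: 62.165.74.48
Test IP AND mask: 5.114.74.144
No, 5.114.74.144 is not in 62.165.74.48/28


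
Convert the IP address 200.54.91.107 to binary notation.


200 = 11001000
54 = 00110110
91 = 01011011
107 = 01101011
Binary: 11001000.00110110.01011011.01101011


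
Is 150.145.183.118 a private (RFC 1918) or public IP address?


RFC 1918 private ranges:
  10.0.0.0/8 (10.0.0.0 - 10.255.255.255)
  172.16.0.0/12 (172.16.0.0 - 172.31.255.255)
  192.168.0.0/16 (192.168.0.0 - 192.168.255.255)
Public (not in any RFC 1918 range)


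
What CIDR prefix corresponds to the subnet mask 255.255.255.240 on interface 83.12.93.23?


Binary: 11111111.11111111.11111111.11110000
Count leading 1s
Prefix: /28


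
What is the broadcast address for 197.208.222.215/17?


Network: 197.208.128.0/17
Host bits = 15
Set all host bits to 1:
Broadcast: 197.208.255.255


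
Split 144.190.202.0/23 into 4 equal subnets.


New prefix = 23 + 2 = 25
Each subnet has 128 addresses
  144.190.202.0/25
  144.190.202.128/25
  144.190.203.0/25
  144.190.203.128/25
Subnets: 144.190.202.0/25, 144.190.202.128/25, 144.190.203.0/25, 144.190.203.128/25


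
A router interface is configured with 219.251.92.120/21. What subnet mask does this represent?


/21 means 21 network bits, 11 host bits
Binary: 11111111111111111111100000000000
Mask: 255.255.248.0


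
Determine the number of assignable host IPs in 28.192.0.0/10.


Host bits = 32 - 10 = 22
Total addresses = 2^22 = 4194304
Usable = total - 2 (network and broadcast)
Usable hosts: 4194302


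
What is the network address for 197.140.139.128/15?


IP:   11000101.10001100.10001011.10000000
Mask: 11111111.11111110.00000000.00000000
AND operation:
Net:  11000101.10001100.00000000.00000000
Network: 197.140.0.0/15


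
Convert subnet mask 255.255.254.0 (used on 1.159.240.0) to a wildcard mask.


Subnet mask: 255.255.254.0
Wildcard = 255.255.255.255 - subnet mask
255 - 255 = 0
255 - 255 = 0
255 - 254 = 1
255 - 0 = 255
Wildcard: 0.0.1.255


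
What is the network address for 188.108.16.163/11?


IP:   10111100.01101100.00010000.10100011
Mask: 11111111.11100000.00000000.00000000
AND operation:
Net:  10111100.01100000.00000000.00000000
Network: 188.96.0.0/11


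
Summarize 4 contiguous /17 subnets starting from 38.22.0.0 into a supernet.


Original prefix: /17
Number of subnets: 4 = 2^2
New prefix = 17 - 2 = 15
Supernet: 38.22.0.0/15


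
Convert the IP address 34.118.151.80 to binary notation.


34 = 00100010
118 = 01110110
151 = 10010111
80 = 01010000
Binary: 00100010.01110110.10010111.01010000


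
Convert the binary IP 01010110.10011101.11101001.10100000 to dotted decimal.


01010110 = 86
10011101 = 157
11101001 = 233
10100000 = 160
IP: 86.157.233.160


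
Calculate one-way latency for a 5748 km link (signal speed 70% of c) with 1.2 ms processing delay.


Speed = 0.7 * 3e5 km/s = 210000 km/s
Propagation delay = 5748 / 210000 = 0.0274 s = 27.3714 ms
Processing delay = 1.2 ms
Total one-way latency = 28.5714 ms


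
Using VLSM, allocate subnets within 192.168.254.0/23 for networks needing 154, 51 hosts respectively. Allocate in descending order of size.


154 hosts -> /24 (254 usable): 192.168.254.0/24
51 hosts -> /26 (62 usable): 192.168.255.0/26
Allocation: 192.168.254.0/24 (154 hosts, 254 usable); 192.168.255.0/26 (51 hosts, 62 usable)


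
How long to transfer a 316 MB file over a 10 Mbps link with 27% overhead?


Effective throughput = 10 * (1 - 27/100) = 7.3 Mbps
File size in Mb = 316 * 8 = 2528 Mb
Time = 2528 / 7.3
Time = 346.3014 seconds


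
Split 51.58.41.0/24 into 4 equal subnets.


New prefix = 24 + 2 = 26
Each subnet has 64 addresses
  51.58.41.0/26
  51.58.41.64/26
  51.58.41.128/26
  51.58.41.192/26
Subnets: 51.58.41.0/26, 51.58.41.64/26, 51.58.41.128/26, 51.58.41.192/26


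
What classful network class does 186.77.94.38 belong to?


First octet: 186
Binary: 10111010
10xxxxxx -> Class B (128-191)
Class B, default mask 255.255.0.0 (/16)


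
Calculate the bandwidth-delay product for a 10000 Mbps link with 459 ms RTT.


BDP = bandwidth * RTT
= 10000 Mbps * 459 ms
= 10000 * 1e6 * 459 / 1000 bits
= 4590000000 bits
= 573750000 bytes
= 560302.7344 KB
BDP = 4590000000 bits (573750000 bytes)


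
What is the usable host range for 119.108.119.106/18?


Network: 119.108.64.0
Broadcast: 119.108.127.255
First usable = network + 1
Last usable = broadcast - 1
Range: 119.108.64.1 to 119.108.127.254


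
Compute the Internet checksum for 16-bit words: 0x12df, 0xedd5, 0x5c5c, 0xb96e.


Sum all words (with carry folding):
+ 0x12df = 0x12df
+ 0xedd5 = 0x00b5
+ 0x5c5c = 0x5d11
+ 0xb96e = 0x1680
One's complement: ~0x1680
Checksum = 0xe97f


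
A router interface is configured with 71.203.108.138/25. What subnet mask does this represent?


/25 means 25 network bits, 7 host bits
Binary: 11111111111111111111111110000000
Mask: 255.255.255.128


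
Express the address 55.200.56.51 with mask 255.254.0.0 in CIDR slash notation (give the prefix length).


Binary: 11111111.11111110.00000000.00000000
Count leading 1s
Prefix: /15


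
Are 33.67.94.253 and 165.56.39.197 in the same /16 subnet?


Mask: 255.255.0.0
33.67.94.253 AND mask = 33.67.0.0
165.56.39.197 AND mask = 165.56.0.0
No, different subnets (33.67.0.0 vs 165.56.0.0)


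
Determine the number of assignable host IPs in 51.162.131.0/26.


Host bits = 32 - 26 = 6
Total addresses = 2^6 = 64
Usable = total - 2 (network and broadcast)
Usable hosts: 62


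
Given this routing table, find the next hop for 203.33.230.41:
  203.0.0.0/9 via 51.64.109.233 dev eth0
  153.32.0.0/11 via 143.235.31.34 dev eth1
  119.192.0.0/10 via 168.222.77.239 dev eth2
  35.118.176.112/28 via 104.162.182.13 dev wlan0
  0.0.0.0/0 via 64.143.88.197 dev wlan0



Longest prefix match for 203.33.230.41:
  /9 203.0.0.0: MATCH
  /11 153.32.0.0: no
  /10 119.192.0.0: no
  /28 35.118.176.112: no
  /0 0.0.0.0: MATCH
Selected: next-hop 51.64.109.233 via eth0 (matched /9)


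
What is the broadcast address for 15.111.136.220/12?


Network: 15.96.0.0/12
Host bits = 20
Set all host bits to 1:
Broadcast: 15.111.255.255


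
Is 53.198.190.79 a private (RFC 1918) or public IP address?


RFC 1918 private ranges:
  10.0.0.0/8 (10.0.0.0 - 10.255.255.255)
  172.16.0.0/12 (172.16.0.0 - 172.31.255.255)
  192.168.0.0/16 (192.168.0.0 - 192.168.255.255)
Public (not in any RFC 1918 range)


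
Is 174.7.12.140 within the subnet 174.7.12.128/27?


Subnet network: 174.7.12.128
Test IP AND mask: 174.7.12.128
Yes, 174.7.12.140 is in 174.7.12.128/27


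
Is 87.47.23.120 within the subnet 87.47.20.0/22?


Subnet network: 87.47.20.0
Test IP AND mask: 87.47.20.0
Yes, 87.47.23.120 is in 87.47.20.0/22


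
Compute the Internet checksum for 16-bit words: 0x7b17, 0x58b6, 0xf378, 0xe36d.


Sum all words (with carry folding):
+ 0x7b17 = 0x7b17
+ 0x58b6 = 0xd3cd
+ 0xf378 = 0xc746
+ 0xe36d = 0xaab4
One's complement: ~0xaab4
Checksum = 0x554b


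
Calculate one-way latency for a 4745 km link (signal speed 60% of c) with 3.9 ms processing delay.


Speed = 0.6 * 3e5 km/s = 180000 km/s
Propagation delay = 4745 / 180000 = 0.0264 s = 26.3611 ms
Processing delay = 3.9 ms
Total one-way latency = 30.2611 ms


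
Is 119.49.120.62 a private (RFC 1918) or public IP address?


RFC 1918 private ranges:
  10.0.0.0/8 (10.0.0.0 - 10.255.255.255)
  172.16.0.0/12 (172.16.0.0 - 172.31.255.255)
  192.168.0.0/16 (192.168.0.0 - 192.168.255.255)
Public (not in any RFC 1918 range)


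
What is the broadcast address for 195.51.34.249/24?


Network: 195.51.34.0/24
Host bits = 8
Set all host bits to 1:
Broadcast: 195.51.34.255


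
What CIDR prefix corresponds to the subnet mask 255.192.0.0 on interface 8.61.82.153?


Binary: 11111111.11000000.00000000.00000000
Count leading 1s
Prefix: /10


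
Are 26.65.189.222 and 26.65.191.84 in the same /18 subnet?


Mask: 255.255.192.0
26.65.189.222 AND mask = 26.65.128.0
26.65.191.84 AND mask = 26.65.128.0
Yes, same subnet (26.65.128.0)


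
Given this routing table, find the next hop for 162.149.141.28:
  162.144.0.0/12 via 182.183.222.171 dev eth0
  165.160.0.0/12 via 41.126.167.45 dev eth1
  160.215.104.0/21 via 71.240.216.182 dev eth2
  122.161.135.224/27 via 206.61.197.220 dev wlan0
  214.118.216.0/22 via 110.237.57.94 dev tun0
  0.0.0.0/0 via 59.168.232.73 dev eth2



Longest prefix match for 162.149.141.28:
  /12 162.144.0.0: MATCH
  /12 165.160.0.0: no
  /21 160.215.104.0: no
  /27 122.161.135.224: no
  /22 214.118.216.0: no
  /0 0.0.0.0: MATCH
Selected: next-hop 182.183.222.171 via eth0 (matched /12)


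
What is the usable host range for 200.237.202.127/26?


Network: 200.237.202.64
Broadcast: 200.237.202.127
First usable = network + 1
Last usable = broadcast - 1
Range: 200.237.202.65 to 200.237.202.126


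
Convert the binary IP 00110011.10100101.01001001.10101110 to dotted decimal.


00110011 = 51
10100101 = 165
01001001 = 73
10101110 = 174
IP: 51.165.73.174


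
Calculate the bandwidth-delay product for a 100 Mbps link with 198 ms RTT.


BDP = bandwidth * RTT
= 100 Mbps * 198 ms
= 100 * 1e6 * 198 / 1000 bits
= 19800000 bits
= 2475000 bytes
= 2416.9922 KB
BDP = 19800000 bits (2475000 bytes)


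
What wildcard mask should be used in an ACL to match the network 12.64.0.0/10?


Subnet mask: 255.192.0.0
Wildcard = 255.255.255.255 - subnet mask
255 - 255 = 0
255 - 192 = 63
255 - 0 = 255
255 - 0 = 255
Wildcard: 0.63.255.255


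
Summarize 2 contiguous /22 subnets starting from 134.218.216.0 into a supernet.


Original prefix: /22
Number of subnets: 2 = 2^1
New prefix = 22 - 1 = 21
Supernet: 134.218.216.0/21


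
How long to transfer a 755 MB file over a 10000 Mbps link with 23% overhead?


Effective throughput = 10000 * (1 - 23/100) = 7700 Mbps
File size in Mb = 755 * 8 = 6040 Mb
Time = 6040 / 7700
Time = 0.7844 seconds


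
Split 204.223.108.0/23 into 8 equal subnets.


New prefix = 23 + 3 = 26
Each subnet has 64 addresses
  204.223.108.0/26
  204.223.108.64/26
  204.223.108.128/26
  204.223.108.192/26
  204.223.109.0/26
  204.223.109.64/26
  204.223.109.128/26
  204.223.109.192/26
Subnets: 204.223.108.0/26, 204.223.108.64/26, 204.223.108.128/26, 204.223.108.192/26, 204.223.109.0/26, 204.223.109.64/26, 204.223.109.128/26, 204.223.109.192/26


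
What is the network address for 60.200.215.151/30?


IP:   00111100.11001000.11010111.10010111
Mask: 11111111.11111111.11111111.11111100
AND operation:
Net:  00111100.11001000.11010111.10010100
Network: 60.200.215.148/30


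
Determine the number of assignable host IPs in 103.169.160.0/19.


Host bits = 32 - 19 = 13
Total addresses = 2^13 = 8192
Usable = total - 2 (network and broadcast)
Usable hosts: 8190


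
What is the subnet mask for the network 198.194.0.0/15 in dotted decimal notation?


/15 means 15 network bits, 17 host bits
Binary: 11111111111111100000000000000000
Mask: 255.254.0.0


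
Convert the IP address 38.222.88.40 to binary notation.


38 = 00100110
222 = 11011110
88 = 01011000
40 = 00101000
Binary: 00100110.11011110.01011000.00101000


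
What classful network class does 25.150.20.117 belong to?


First octet: 25
Binary: 00011001
0xxxxxxx -> Class A (1-126)
Class A, default mask 255.0.0.0 (/8)


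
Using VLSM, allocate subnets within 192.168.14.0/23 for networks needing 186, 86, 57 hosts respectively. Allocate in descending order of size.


186 hosts -> /24 (254 usable): 192.168.14.0/24
86 hosts -> /25 (126 usable): 192.168.15.0/25
57 hosts -> /26 (62 usable): 192.168.15.128/26
Allocation: 192.168.14.0/24 (186 hosts, 254 usable); 192.168.15.0/25 (86 hosts, 126 usable); 192.168.15.128/26 (57 hosts, 62 usable)


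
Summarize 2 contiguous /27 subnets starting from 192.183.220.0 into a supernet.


Original prefix: /27
Number of subnets: 2 = 2^1
New prefix = 27 - 1 = 26
Supernet: 192.183.220.0/26


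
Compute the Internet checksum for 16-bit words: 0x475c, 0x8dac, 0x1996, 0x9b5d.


Sum all words (with carry folding):
+ 0x475c = 0x475c
+ 0x8dac = 0xd508
+ 0x1996 = 0xee9e
+ 0x9b5d = 0x89fc
One's complement: ~0x89fc
Checksum = 0x7603
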